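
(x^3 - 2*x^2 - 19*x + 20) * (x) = x^4 - 2*x^3 - 19*x^2 + 20*x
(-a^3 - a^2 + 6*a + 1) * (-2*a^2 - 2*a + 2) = 2*a^5 + 4*a^4 - 12*a^3 - 16*a^2 + 10*a + 2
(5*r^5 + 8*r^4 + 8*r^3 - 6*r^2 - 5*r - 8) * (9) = 45*r^5 + 72*r^4 + 72*r^3 - 54*r^2 - 45*r - 72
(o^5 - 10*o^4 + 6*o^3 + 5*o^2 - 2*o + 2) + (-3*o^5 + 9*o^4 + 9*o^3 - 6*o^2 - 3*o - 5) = -2*o^5 - o^4 + 15*o^3 - o^2 - 5*o - 3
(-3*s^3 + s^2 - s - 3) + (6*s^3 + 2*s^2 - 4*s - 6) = 3*s^3 + 3*s^2 - 5*s - 9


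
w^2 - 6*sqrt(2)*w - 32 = (w - 8*sqrt(2))*(w + 2*sqrt(2))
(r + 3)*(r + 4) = r^2 + 7*r + 12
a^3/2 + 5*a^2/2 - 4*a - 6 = (a/2 + 1/2)*(a - 2)*(a + 6)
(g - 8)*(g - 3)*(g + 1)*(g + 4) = g^4 - 6*g^3 - 27*g^2 + 76*g + 96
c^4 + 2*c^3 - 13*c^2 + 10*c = c*(c - 2)*(c - 1)*(c + 5)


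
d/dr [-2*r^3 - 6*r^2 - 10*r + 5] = -6*r^2 - 12*r - 10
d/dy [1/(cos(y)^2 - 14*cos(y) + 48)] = 2*(cos(y) - 7)*sin(y)/(cos(y)^2 - 14*cos(y) + 48)^2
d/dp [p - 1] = 1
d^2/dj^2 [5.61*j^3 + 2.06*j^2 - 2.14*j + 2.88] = 33.66*j + 4.12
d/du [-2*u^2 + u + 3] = 1 - 4*u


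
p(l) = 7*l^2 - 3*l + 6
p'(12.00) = 165.00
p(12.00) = 978.00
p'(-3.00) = -45.00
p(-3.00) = 78.00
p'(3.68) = 48.52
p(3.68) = 89.76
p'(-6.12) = -88.68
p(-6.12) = 286.54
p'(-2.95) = -44.30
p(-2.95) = 75.77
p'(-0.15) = -5.10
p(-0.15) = 6.61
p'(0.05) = -2.30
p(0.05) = 5.87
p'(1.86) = 23.04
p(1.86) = 24.64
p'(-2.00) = -31.00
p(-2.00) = 40.00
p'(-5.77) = -83.78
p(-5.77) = 256.36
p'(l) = 14*l - 3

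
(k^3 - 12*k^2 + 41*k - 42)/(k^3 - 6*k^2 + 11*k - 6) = (k - 7)/(k - 1)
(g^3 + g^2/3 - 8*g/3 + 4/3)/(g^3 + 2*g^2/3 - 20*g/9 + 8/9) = 3*(g - 1)/(3*g - 2)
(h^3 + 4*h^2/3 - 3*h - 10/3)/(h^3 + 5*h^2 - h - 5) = (3*h^2 + h - 10)/(3*(h^2 + 4*h - 5))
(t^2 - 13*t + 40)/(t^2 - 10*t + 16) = (t - 5)/(t - 2)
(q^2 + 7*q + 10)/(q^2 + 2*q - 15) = (q + 2)/(q - 3)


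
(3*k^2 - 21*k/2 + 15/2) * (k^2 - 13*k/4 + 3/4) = 3*k^4 - 81*k^3/4 + 351*k^2/8 - 129*k/4 + 45/8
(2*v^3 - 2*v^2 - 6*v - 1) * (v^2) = 2*v^5 - 2*v^4 - 6*v^3 - v^2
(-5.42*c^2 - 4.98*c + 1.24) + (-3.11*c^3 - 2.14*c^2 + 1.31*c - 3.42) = -3.11*c^3 - 7.56*c^2 - 3.67*c - 2.18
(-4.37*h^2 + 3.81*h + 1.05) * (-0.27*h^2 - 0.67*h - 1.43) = 1.1799*h^4 + 1.8992*h^3 + 3.4129*h^2 - 6.1518*h - 1.5015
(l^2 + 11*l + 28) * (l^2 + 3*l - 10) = l^4 + 14*l^3 + 51*l^2 - 26*l - 280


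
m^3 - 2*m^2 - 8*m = m*(m - 4)*(m + 2)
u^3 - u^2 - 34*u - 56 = (u - 7)*(u + 2)*(u + 4)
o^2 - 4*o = o*(o - 4)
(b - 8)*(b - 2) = b^2 - 10*b + 16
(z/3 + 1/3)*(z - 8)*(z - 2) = z^3/3 - 3*z^2 + 2*z + 16/3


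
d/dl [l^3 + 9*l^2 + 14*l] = 3*l^2 + 18*l + 14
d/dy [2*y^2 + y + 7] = 4*y + 1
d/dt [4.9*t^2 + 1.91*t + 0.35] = 9.8*t + 1.91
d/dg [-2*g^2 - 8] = -4*g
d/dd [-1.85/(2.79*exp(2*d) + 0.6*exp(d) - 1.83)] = (10.323*exp(d) + 1.11)*exp(d)/(2.79*exp(2*d) + 0.6*exp(d) - 1.83)^2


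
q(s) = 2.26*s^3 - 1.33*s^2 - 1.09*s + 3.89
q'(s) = 6.78*s^2 - 2.66*s - 1.09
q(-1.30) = -1.91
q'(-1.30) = 13.83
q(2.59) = 31.41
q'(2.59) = 37.50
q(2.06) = 15.76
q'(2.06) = 22.20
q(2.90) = 44.66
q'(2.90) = 48.22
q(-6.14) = -562.69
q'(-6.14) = 270.85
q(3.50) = 80.68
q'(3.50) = 72.66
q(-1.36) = -2.77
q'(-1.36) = 15.07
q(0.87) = 3.42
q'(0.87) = 1.73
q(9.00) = 1533.89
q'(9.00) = 524.15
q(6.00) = 437.63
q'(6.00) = 227.03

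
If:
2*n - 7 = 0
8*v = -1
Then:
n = 7/2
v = -1/8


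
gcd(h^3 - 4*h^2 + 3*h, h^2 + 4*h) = h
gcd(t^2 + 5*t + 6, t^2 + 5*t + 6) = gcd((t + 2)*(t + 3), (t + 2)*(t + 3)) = t^2 + 5*t + 6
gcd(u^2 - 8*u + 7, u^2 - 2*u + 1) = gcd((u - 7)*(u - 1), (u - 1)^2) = u - 1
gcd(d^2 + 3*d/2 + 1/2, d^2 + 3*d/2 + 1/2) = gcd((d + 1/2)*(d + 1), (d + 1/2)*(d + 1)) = d^2 + 3*d/2 + 1/2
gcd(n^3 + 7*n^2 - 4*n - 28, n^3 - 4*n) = n^2 - 4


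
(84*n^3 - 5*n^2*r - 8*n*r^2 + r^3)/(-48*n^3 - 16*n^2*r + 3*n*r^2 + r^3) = (-7*n + r)/(4*n + r)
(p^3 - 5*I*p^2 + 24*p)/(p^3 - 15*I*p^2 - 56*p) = (p + 3*I)/(p - 7*I)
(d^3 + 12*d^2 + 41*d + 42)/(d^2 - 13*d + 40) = (d^3 + 12*d^2 + 41*d + 42)/(d^2 - 13*d + 40)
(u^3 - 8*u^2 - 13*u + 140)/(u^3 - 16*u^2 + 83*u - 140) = (u + 4)/(u - 4)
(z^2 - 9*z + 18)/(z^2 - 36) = (z - 3)/(z + 6)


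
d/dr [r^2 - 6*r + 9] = 2*r - 6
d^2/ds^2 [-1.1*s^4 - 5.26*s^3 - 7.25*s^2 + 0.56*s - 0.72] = -13.2*s^2 - 31.56*s - 14.5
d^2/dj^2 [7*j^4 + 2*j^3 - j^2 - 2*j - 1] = 84*j^2 + 12*j - 2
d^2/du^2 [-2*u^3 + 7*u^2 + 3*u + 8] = 14 - 12*u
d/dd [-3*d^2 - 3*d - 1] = -6*d - 3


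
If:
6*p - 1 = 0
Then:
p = 1/6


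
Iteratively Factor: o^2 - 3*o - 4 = (o - 4)*(o + 1)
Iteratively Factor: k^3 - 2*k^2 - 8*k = (k + 2)*(k^2 - 4*k) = k*(k + 2)*(k - 4)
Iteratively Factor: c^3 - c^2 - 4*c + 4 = (c - 1)*(c^2 - 4) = (c - 2)*(c - 1)*(c + 2)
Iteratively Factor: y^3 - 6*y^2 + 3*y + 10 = (y - 5)*(y^2 - y - 2) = (y - 5)*(y + 1)*(y - 2)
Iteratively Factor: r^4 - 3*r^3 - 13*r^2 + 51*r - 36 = (r - 1)*(r^3 - 2*r^2 - 15*r + 36) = (r - 3)*(r - 1)*(r^2 + r - 12) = (r - 3)*(r - 1)*(r + 4)*(r - 3)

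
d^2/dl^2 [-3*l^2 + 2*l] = -6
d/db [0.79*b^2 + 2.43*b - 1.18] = 1.58*b + 2.43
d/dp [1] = 0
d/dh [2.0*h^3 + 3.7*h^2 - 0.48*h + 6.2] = 6.0*h^2 + 7.4*h - 0.48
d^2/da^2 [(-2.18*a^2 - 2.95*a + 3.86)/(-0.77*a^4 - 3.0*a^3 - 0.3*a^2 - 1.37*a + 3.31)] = (7.755132*a^8 + 51.20346*a^7 + 101.49296*a^6 - 131.705484*a^5 - 356.082426*a^4 + 356.055284*a^3 + 149.182656*a^2 - 221.92146*a + 52.367698)/(0.456533*a^12 + 5.3361*a^11 + 21.32361*a^10 + 33.594819*a^9 + 21.408603*a^8 - 6.17777999999999*a^7 - 82.197021*a^6 - 21.562314*a^5 - 55.520499*a^4 + 93.013793*a^3 - 8.777127*a^2 + 45.029571*a - 36.264691)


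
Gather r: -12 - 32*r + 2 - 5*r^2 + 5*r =-5*r^2 - 27*r - 10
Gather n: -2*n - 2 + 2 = -2*n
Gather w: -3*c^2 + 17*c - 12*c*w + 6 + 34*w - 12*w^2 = -3*c^2 + 17*c - 12*w^2 + w*(34 - 12*c) + 6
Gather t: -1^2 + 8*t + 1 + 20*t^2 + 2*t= 20*t^2 + 10*t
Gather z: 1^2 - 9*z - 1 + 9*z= 0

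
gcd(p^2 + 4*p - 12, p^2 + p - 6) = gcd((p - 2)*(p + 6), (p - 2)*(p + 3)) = p - 2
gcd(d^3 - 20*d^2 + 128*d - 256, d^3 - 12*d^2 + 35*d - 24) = d - 8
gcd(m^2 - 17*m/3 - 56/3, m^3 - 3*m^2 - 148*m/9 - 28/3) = m + 7/3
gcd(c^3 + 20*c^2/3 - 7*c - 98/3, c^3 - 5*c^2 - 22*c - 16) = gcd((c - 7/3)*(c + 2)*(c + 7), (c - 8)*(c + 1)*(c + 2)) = c + 2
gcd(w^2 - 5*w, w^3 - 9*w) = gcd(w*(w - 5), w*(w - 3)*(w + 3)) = w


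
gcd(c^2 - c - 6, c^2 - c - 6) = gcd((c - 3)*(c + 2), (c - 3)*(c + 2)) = c^2 - c - 6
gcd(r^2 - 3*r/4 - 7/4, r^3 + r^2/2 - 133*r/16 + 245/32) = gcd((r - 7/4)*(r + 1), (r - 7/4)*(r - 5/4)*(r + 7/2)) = r - 7/4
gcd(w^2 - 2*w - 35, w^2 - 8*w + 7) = w - 7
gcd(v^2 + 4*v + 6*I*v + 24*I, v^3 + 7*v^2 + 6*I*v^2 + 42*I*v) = v + 6*I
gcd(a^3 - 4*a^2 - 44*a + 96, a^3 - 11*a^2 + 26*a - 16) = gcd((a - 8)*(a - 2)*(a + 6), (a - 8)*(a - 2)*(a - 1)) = a^2 - 10*a + 16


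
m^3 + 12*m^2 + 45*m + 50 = (m + 2)*(m + 5)^2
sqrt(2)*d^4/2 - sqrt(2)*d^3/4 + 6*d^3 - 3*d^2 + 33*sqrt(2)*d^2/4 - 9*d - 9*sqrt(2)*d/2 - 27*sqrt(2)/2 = (d - 3/2)*(d + 3*sqrt(2))^2*(sqrt(2)*d/2 + sqrt(2)/2)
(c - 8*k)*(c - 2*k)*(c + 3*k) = c^3 - 7*c^2*k - 14*c*k^2 + 48*k^3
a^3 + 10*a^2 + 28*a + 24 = (a + 2)^2*(a + 6)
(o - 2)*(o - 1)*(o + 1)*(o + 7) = o^4 + 5*o^3 - 15*o^2 - 5*o + 14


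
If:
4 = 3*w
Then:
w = 4/3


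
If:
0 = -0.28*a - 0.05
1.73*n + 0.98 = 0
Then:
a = -0.18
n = -0.57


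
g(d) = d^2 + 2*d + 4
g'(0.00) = 2.00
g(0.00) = 4.00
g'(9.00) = 20.00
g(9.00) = 103.00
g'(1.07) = 4.14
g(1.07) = 7.28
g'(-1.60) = -1.20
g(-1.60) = 3.36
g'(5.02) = 12.04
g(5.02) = 39.24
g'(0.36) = 2.72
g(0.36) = 4.85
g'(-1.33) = -0.66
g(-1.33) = 3.11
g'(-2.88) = -3.76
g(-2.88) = 6.53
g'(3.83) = 9.66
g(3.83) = 26.33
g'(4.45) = 10.90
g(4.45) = 32.70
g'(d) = 2*d + 2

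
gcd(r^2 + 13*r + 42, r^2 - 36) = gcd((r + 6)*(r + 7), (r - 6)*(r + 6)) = r + 6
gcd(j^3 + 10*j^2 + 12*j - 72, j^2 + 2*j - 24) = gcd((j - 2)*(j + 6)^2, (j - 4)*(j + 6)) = j + 6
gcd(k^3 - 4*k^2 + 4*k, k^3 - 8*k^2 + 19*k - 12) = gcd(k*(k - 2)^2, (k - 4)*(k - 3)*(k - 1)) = 1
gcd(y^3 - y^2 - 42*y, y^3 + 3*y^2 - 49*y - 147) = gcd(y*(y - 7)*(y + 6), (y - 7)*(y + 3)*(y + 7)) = y - 7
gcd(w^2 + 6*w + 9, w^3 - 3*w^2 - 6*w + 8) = 1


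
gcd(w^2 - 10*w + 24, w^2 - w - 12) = w - 4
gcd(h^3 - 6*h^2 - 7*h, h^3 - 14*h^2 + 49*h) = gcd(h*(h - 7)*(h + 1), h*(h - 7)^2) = h^2 - 7*h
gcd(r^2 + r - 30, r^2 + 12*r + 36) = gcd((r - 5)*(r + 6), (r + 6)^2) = r + 6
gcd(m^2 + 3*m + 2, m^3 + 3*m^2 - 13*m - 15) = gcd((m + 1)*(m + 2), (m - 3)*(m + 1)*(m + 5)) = m + 1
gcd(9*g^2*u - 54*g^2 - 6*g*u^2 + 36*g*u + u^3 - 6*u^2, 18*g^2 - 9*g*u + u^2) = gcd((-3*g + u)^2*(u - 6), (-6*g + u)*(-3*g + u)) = -3*g + u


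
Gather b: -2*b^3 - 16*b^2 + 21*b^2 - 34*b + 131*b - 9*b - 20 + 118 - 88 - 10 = -2*b^3 + 5*b^2 + 88*b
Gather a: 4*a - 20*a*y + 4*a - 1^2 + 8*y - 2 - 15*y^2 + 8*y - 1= a*(8 - 20*y) - 15*y^2 + 16*y - 4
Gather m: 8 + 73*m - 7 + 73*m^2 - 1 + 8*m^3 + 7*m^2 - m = 8*m^3 + 80*m^2 + 72*m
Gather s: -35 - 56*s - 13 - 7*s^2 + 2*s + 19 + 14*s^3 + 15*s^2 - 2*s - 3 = 14*s^3 + 8*s^2 - 56*s - 32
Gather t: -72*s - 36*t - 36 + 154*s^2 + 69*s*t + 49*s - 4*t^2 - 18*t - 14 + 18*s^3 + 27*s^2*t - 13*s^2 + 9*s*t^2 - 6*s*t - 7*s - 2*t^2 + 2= 18*s^3 + 141*s^2 - 30*s + t^2*(9*s - 6) + t*(27*s^2 + 63*s - 54) - 48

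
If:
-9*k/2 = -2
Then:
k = 4/9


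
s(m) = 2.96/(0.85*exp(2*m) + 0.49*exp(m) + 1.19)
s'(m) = 2.96*(-1.7*exp(2*m) - 0.49*exp(m))/(0.85*exp(2*m) + 0.49*exp(m) + 1.19)^2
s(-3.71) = 2.46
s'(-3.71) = -0.03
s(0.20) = 0.97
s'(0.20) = -0.99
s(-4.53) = 2.48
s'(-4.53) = -0.01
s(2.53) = 0.02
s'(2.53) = -0.04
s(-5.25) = 2.48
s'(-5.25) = -0.01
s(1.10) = 0.29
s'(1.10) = -0.47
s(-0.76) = 1.84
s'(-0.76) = -0.69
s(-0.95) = 1.96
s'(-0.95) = -0.58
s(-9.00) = 2.49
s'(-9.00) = 0.00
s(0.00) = 1.17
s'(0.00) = -1.01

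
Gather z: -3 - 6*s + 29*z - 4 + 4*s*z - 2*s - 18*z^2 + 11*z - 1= -8*s - 18*z^2 + z*(4*s + 40) - 8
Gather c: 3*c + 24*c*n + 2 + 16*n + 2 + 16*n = c*(24*n + 3) + 32*n + 4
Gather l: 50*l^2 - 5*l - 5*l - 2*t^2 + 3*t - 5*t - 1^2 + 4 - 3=50*l^2 - 10*l - 2*t^2 - 2*t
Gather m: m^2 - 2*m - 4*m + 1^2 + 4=m^2 - 6*m + 5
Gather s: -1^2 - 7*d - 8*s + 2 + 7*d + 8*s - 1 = 0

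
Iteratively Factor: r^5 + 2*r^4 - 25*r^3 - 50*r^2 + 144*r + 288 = (r + 3)*(r^4 - r^3 - 22*r^2 + 16*r + 96) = (r + 2)*(r + 3)*(r^3 - 3*r^2 - 16*r + 48) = (r - 3)*(r + 2)*(r + 3)*(r^2 - 16) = (r - 4)*(r - 3)*(r + 2)*(r + 3)*(r + 4)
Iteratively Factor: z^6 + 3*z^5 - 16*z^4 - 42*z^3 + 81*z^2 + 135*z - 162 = (z - 1)*(z^5 + 4*z^4 - 12*z^3 - 54*z^2 + 27*z + 162) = (z - 1)*(z + 3)*(z^4 + z^3 - 15*z^2 - 9*z + 54) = (z - 2)*(z - 1)*(z + 3)*(z^3 + 3*z^2 - 9*z - 27) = (z - 2)*(z - 1)*(z + 3)^2*(z^2 - 9) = (z - 3)*(z - 2)*(z - 1)*(z + 3)^2*(z + 3)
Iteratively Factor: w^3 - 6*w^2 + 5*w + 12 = (w + 1)*(w^2 - 7*w + 12) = (w - 3)*(w + 1)*(w - 4)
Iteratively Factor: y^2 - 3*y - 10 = (y - 5)*(y + 2)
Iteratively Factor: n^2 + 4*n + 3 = (n + 1)*(n + 3)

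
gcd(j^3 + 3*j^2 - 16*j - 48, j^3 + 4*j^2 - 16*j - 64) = j^2 - 16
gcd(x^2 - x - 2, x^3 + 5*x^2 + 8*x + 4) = x + 1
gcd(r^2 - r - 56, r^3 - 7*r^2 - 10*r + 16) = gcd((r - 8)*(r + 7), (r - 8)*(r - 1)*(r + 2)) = r - 8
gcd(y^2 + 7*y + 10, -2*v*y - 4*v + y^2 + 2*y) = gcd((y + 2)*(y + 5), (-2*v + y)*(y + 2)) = y + 2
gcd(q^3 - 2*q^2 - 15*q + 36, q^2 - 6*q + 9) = q^2 - 6*q + 9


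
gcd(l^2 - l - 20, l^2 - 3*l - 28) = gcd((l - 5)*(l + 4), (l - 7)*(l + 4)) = l + 4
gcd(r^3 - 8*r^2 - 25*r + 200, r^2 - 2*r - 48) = r - 8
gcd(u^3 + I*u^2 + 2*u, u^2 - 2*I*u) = u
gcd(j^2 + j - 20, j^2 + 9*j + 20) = j + 5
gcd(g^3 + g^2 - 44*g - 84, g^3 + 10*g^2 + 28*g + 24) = g^2 + 8*g + 12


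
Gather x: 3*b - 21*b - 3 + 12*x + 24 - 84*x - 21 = -18*b - 72*x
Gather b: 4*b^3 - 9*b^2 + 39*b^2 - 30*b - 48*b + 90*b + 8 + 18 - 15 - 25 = 4*b^3 + 30*b^2 + 12*b - 14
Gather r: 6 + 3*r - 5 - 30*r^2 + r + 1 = -30*r^2 + 4*r + 2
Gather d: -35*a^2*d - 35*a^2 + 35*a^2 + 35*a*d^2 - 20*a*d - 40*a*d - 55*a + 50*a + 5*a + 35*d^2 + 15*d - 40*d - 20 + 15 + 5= d^2*(35*a + 35) + d*(-35*a^2 - 60*a - 25)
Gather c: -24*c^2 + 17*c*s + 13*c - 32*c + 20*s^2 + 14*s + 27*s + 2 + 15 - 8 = -24*c^2 + c*(17*s - 19) + 20*s^2 + 41*s + 9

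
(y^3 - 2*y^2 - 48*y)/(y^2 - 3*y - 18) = y*(-y^2 + 2*y + 48)/(-y^2 + 3*y + 18)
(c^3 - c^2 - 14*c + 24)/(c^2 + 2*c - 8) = c - 3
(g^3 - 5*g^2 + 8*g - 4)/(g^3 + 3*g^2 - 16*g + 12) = (g - 2)/(g + 6)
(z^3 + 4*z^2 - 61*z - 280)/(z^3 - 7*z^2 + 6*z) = (z^3 + 4*z^2 - 61*z - 280)/(z*(z^2 - 7*z + 6))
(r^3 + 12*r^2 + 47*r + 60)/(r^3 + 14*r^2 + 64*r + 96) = (r^2 + 8*r + 15)/(r^2 + 10*r + 24)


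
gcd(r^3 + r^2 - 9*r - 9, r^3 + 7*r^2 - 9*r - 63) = r^2 - 9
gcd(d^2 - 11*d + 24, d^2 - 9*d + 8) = d - 8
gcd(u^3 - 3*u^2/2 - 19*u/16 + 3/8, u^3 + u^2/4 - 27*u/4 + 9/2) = u - 2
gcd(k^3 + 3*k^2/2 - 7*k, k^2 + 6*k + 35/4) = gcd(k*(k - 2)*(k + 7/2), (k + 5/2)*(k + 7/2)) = k + 7/2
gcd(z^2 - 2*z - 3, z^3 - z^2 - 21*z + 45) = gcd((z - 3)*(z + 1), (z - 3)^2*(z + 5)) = z - 3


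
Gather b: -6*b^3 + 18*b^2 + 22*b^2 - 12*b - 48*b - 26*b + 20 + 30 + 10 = -6*b^3 + 40*b^2 - 86*b + 60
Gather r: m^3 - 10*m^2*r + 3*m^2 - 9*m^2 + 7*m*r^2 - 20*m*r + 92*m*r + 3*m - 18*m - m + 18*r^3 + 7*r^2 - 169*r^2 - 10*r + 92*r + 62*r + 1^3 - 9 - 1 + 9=m^3 - 6*m^2 - 16*m + 18*r^3 + r^2*(7*m - 162) + r*(-10*m^2 + 72*m + 144)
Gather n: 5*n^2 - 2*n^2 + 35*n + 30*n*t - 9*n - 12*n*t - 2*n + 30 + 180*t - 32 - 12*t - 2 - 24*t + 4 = 3*n^2 + n*(18*t + 24) + 144*t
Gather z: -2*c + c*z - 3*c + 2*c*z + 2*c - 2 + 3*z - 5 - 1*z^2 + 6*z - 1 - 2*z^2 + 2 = -3*c - 3*z^2 + z*(3*c + 9) - 6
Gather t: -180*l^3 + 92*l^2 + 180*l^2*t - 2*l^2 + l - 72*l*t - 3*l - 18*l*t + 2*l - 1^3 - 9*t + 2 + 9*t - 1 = -180*l^3 + 90*l^2 + t*(180*l^2 - 90*l)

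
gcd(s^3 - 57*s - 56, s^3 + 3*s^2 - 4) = 1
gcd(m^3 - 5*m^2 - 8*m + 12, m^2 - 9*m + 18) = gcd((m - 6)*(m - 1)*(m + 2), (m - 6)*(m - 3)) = m - 6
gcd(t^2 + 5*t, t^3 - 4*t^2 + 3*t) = t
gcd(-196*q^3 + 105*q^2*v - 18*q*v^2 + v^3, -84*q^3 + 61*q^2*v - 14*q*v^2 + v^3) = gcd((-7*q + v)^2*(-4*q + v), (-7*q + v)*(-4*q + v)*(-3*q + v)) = 28*q^2 - 11*q*v + v^2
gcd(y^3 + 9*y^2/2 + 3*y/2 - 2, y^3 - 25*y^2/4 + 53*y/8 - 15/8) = y - 1/2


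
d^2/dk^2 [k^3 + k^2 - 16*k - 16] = 6*k + 2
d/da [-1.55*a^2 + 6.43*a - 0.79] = 6.43 - 3.1*a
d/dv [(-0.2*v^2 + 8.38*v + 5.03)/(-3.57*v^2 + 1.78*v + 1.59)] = (29.5606*v^2 + 35.2782*v + 4.3708)/(12.7449*v^4 - 12.7092*v^3 - 8.1842*v^2 + 5.6604*v + 2.5281)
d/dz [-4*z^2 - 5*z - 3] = -8*z - 5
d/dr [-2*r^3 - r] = -6*r^2 - 1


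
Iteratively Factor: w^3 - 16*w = (w + 4)*(w^2 - 4*w) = (w - 4)*(w + 4)*(w)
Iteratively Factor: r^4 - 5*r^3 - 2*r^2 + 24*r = (r - 3)*(r^3 - 2*r^2 - 8*r) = (r - 3)*(r + 2)*(r^2 - 4*r) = (r - 4)*(r - 3)*(r + 2)*(r)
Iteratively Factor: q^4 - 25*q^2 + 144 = (q + 4)*(q^3 - 4*q^2 - 9*q + 36) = (q - 4)*(q + 4)*(q^2 - 9) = (q - 4)*(q - 3)*(q + 4)*(q + 3)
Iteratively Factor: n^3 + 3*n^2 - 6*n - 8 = (n + 1)*(n^2 + 2*n - 8) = (n + 1)*(n + 4)*(n - 2)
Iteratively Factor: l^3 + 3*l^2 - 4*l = (l - 1)*(l^2 + 4*l) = l*(l - 1)*(l + 4)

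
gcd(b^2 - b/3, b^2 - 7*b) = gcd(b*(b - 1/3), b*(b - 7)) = b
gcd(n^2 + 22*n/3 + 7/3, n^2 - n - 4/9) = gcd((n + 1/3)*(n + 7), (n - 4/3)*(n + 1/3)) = n + 1/3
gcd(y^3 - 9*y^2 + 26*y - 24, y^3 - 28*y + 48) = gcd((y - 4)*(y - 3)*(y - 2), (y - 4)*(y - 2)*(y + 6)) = y^2 - 6*y + 8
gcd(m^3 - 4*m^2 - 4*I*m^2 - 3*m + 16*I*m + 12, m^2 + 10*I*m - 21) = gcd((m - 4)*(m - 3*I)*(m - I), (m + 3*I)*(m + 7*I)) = 1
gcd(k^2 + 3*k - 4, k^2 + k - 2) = k - 1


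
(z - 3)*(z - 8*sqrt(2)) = z^2 - 8*sqrt(2)*z - 3*z + 24*sqrt(2)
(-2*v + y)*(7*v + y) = -14*v^2 + 5*v*y + y^2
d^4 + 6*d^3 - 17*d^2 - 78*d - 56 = (d - 4)*(d + 1)*(d + 2)*(d + 7)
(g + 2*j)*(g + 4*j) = g^2 + 6*g*j + 8*j^2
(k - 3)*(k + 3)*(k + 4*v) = k^3 + 4*k^2*v - 9*k - 36*v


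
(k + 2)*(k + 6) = k^2 + 8*k + 12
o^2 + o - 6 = (o - 2)*(o + 3)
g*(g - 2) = g^2 - 2*g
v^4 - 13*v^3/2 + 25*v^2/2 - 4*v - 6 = (v - 3)*(v - 2)^2*(v + 1/2)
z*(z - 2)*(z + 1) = z^3 - z^2 - 2*z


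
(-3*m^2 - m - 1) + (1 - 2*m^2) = -5*m^2 - m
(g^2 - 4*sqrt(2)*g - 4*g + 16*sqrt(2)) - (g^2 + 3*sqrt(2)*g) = -7*sqrt(2)*g - 4*g + 16*sqrt(2)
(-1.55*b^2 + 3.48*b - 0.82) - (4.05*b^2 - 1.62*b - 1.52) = -5.6*b^2 + 5.1*b + 0.7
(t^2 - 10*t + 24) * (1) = t^2 - 10*t + 24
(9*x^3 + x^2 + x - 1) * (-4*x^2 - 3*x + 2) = -36*x^5 - 31*x^4 + 11*x^3 + 3*x^2 + 5*x - 2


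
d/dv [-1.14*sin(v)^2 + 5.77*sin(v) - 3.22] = (5.77 - 2.28*sin(v))*cos(v)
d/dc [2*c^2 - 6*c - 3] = 4*c - 6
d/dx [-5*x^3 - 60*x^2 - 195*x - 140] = -15*x^2 - 120*x - 195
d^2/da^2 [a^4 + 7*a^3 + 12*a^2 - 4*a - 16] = 12*a^2 + 42*a + 24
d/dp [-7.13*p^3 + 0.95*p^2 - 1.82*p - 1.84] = -21.39*p^2 + 1.9*p - 1.82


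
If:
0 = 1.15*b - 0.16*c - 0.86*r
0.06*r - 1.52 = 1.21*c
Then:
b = 0.754725116780453*r - 0.174775422206252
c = 0.0495867768595041*r - 1.25619834710744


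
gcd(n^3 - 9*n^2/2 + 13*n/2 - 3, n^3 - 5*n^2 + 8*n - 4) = n^2 - 3*n + 2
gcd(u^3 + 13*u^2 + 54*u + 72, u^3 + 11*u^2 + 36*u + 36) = u^2 + 9*u + 18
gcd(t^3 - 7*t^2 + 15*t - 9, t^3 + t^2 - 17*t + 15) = t^2 - 4*t + 3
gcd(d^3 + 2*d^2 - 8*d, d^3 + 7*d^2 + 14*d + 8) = d + 4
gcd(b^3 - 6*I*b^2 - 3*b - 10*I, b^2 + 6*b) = 1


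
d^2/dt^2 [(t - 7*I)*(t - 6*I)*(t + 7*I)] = 6*t - 12*I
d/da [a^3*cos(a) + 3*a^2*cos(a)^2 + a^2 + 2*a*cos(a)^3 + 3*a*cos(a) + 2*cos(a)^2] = -a^3*sin(a) - 3*a^2*sin(2*a) + 3*a^2*cos(a) - 9*a*sin(a)/2 - 3*a*sin(3*a)/2 + 3*a*cos(2*a) + 5*a - 2*sin(2*a) + 9*cos(a)/2 + cos(3*a)/2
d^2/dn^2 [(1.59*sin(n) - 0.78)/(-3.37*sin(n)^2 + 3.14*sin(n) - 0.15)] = (18.057471*sin(n)^5 - 18.608466*sin(n)^4 - 16.176*sin(n)^3 + 47.785854*sin(n)^2 - 45.031959*sin(n) + 13.094616)/(3.37*sin(n)^2 - 3.14*sin(n) + 0.15)^3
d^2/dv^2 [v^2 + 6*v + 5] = 2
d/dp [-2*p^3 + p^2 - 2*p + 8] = -6*p^2 + 2*p - 2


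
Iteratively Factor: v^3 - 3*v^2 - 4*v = (v + 1)*(v^2 - 4*v) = (v - 4)*(v + 1)*(v)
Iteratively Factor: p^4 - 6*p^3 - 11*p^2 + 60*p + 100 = (p - 5)*(p^3 - p^2 - 16*p - 20) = (p - 5)*(p + 2)*(p^2 - 3*p - 10) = (p - 5)^2*(p + 2)*(p + 2)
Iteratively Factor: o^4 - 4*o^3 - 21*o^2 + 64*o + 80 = (o + 4)*(o^3 - 8*o^2 + 11*o + 20) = (o - 4)*(o + 4)*(o^2 - 4*o - 5) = (o - 4)*(o + 1)*(o + 4)*(o - 5)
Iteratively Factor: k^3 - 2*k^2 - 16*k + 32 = (k + 4)*(k^2 - 6*k + 8) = (k - 2)*(k + 4)*(k - 4)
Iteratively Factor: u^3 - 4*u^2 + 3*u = (u - 3)*(u^2 - u) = u*(u - 3)*(u - 1)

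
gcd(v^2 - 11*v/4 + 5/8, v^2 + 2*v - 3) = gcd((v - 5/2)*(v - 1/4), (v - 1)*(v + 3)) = 1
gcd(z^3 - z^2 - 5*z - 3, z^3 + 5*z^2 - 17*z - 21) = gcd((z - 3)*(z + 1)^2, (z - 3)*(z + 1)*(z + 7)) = z^2 - 2*z - 3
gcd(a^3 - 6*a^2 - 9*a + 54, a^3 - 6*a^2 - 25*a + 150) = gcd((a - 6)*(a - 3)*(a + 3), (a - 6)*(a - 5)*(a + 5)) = a - 6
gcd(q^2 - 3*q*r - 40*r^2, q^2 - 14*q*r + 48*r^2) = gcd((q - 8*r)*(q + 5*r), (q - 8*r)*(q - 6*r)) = q - 8*r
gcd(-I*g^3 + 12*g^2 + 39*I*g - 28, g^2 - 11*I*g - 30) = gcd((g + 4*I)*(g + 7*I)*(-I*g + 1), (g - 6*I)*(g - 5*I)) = 1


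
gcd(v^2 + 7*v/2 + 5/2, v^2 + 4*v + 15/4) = v + 5/2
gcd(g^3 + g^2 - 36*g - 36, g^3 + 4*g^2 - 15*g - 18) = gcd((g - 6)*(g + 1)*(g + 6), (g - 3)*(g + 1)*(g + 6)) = g^2 + 7*g + 6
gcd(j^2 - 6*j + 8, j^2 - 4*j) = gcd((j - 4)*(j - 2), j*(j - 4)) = j - 4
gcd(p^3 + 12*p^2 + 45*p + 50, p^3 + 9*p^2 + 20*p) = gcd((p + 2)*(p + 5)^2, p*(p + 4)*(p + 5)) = p + 5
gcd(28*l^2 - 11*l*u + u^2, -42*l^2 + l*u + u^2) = 1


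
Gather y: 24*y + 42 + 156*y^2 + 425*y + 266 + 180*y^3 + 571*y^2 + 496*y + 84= 180*y^3 + 727*y^2 + 945*y + 392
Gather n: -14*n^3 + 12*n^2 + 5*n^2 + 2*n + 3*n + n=-14*n^3 + 17*n^2 + 6*n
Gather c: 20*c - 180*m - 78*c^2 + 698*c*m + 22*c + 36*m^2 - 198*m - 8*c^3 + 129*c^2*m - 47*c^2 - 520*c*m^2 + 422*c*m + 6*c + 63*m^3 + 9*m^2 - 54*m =-8*c^3 + c^2*(129*m - 125) + c*(-520*m^2 + 1120*m + 48) + 63*m^3 + 45*m^2 - 432*m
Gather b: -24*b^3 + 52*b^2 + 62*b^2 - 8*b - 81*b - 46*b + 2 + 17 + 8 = -24*b^3 + 114*b^2 - 135*b + 27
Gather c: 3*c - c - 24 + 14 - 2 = 2*c - 12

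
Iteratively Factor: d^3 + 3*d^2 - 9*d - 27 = (d + 3)*(d^2 - 9) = (d + 3)^2*(d - 3)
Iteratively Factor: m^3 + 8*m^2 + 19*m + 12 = (m + 3)*(m^2 + 5*m + 4) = (m + 1)*(m + 3)*(m + 4)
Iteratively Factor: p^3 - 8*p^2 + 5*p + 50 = (p + 2)*(p^2 - 10*p + 25) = (p - 5)*(p + 2)*(p - 5)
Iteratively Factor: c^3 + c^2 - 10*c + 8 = (c - 2)*(c^2 + 3*c - 4) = (c - 2)*(c - 1)*(c + 4)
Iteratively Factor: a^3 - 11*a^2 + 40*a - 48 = (a - 4)*(a^2 - 7*a + 12) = (a - 4)^2*(a - 3)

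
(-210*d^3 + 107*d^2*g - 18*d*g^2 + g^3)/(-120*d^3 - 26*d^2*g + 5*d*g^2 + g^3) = (42*d^2 - 13*d*g + g^2)/(24*d^2 + 10*d*g + g^2)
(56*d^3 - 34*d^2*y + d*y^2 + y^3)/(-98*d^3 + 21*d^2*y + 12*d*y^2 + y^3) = (-4*d + y)/(7*d + y)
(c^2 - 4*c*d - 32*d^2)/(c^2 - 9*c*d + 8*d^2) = (c + 4*d)/(c - d)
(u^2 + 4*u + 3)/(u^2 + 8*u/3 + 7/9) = 9*(u^2 + 4*u + 3)/(9*u^2 + 24*u + 7)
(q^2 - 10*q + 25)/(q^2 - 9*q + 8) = (q^2 - 10*q + 25)/(q^2 - 9*q + 8)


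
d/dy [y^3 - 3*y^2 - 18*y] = 3*y^2 - 6*y - 18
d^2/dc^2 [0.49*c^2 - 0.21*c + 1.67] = 0.980000000000000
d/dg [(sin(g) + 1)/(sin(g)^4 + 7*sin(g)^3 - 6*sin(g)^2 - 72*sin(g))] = 3*(-sin(g)^4 - 6*sin(g)^3 - 5*sin(g)^2 + 4*sin(g) + 24)*cos(g)/((sin(g) - 3)^2*(sin(g) + 4)^2*(sin(g) + 6)^2*sin(g)^2)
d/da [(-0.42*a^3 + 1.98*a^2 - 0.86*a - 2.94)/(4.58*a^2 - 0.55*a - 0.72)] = (-1.9236*a^4 + 0.462*a^3 + 3.757*a^2 + 24.0792*a - 0.9978)/(20.9764*a^4 - 5.038*a^3 - 6.2927*a^2 + 0.792*a + 0.5184)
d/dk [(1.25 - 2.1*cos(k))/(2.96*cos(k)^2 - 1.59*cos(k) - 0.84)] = (-6.216*cos(k)^2 + 7.4*cos(k) - 3.7515)*sin(k)/(8.7616*cos(k)^4 - 9.4128*cos(k)^3 - 2.4447*cos(k)^2 + 2.6712*cos(k) + 0.7056)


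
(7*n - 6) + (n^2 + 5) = n^2 + 7*n - 1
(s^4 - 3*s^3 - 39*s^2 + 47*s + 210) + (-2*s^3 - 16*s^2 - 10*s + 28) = s^4 - 5*s^3 - 55*s^2 + 37*s + 238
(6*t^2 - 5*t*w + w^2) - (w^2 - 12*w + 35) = 6*t^2 - 5*t*w + 12*w - 35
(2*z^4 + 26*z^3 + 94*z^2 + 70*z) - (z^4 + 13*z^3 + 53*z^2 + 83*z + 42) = z^4 + 13*z^3 + 41*z^2 - 13*z - 42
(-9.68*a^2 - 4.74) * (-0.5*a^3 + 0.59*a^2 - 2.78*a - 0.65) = 4.84*a^5 - 5.7112*a^4 + 29.2804*a^3 + 3.4954*a^2 + 13.1772*a + 3.081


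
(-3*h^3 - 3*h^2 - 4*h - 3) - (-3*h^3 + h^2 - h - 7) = -4*h^2 - 3*h + 4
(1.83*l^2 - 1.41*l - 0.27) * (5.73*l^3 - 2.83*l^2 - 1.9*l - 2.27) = 10.4859*l^5 - 13.2582*l^4 - 1.0338*l^3 - 0.711000000000001*l^2 + 3.7137*l + 0.6129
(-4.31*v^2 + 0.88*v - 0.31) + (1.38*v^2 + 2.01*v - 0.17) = -2.93*v^2 + 2.89*v - 0.48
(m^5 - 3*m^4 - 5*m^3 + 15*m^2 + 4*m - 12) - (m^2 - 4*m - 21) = m^5 - 3*m^4 - 5*m^3 + 14*m^2 + 8*m + 9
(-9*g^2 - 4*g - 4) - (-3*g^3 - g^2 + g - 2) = 3*g^3 - 8*g^2 - 5*g - 2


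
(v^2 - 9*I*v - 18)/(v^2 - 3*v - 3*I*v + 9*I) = (v - 6*I)/(v - 3)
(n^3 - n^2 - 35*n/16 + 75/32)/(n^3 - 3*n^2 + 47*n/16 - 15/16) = (8*n^2 + 2*n - 15)/(2*(4*n^2 - 7*n + 3))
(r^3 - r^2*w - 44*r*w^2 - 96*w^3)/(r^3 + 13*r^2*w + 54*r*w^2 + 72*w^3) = (r - 8*w)/(r + 6*w)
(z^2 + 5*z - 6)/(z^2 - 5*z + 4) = (z + 6)/(z - 4)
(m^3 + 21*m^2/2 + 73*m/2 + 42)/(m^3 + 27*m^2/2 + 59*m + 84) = (m + 3)/(m + 6)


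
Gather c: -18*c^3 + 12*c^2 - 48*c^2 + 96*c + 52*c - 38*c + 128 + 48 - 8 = -18*c^3 - 36*c^2 + 110*c + 168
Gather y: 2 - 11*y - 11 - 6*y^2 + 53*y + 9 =-6*y^2 + 42*y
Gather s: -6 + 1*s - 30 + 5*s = 6*s - 36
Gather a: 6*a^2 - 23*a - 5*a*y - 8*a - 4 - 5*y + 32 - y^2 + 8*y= 6*a^2 + a*(-5*y - 31) - y^2 + 3*y + 28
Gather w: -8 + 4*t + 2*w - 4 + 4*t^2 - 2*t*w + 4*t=4*t^2 + 8*t + w*(2 - 2*t) - 12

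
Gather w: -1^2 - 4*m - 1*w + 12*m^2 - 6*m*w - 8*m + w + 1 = 12*m^2 - 6*m*w - 12*m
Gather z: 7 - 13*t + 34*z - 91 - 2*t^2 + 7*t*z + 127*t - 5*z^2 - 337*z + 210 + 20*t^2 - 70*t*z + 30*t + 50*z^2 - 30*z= 18*t^2 + 144*t + 45*z^2 + z*(-63*t - 333) + 126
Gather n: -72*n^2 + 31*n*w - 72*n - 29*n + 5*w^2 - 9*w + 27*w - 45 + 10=-72*n^2 + n*(31*w - 101) + 5*w^2 + 18*w - 35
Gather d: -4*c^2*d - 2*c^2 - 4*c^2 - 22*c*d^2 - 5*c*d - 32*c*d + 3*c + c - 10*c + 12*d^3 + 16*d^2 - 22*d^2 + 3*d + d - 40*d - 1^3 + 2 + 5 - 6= -6*c^2 - 6*c + 12*d^3 + d^2*(-22*c - 6) + d*(-4*c^2 - 37*c - 36)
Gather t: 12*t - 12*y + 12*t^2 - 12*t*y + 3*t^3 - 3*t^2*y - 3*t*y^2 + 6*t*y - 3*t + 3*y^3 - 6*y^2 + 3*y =3*t^3 + t^2*(12 - 3*y) + t*(-3*y^2 - 6*y + 9) + 3*y^3 - 6*y^2 - 9*y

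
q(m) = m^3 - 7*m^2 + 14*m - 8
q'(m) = 3*m^2 - 14*m + 14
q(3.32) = -2.08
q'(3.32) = 0.59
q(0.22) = -5.25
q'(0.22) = 11.07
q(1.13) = 0.32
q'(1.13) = 2.01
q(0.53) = -2.40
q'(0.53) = 7.42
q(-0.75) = -22.86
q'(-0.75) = 26.19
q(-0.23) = -11.60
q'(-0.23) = 17.38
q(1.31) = 0.58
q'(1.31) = 0.81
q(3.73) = -1.28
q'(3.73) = 3.52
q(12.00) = 880.00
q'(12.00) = 278.00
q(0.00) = -8.00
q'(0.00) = 14.00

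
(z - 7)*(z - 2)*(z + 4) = z^3 - 5*z^2 - 22*z + 56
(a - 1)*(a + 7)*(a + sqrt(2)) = a^3 + sqrt(2)*a^2 + 6*a^2 - 7*a + 6*sqrt(2)*a - 7*sqrt(2)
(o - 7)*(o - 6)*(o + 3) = o^3 - 10*o^2 + 3*o + 126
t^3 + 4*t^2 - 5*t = t*(t - 1)*(t + 5)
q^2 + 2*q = q*(q + 2)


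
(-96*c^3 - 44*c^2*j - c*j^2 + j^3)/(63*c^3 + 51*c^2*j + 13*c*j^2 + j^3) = (-32*c^2 - 4*c*j + j^2)/(21*c^2 + 10*c*j + j^2)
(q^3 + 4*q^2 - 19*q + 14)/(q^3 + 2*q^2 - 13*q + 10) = (q + 7)/(q + 5)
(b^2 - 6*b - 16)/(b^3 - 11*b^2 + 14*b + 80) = 1/(b - 5)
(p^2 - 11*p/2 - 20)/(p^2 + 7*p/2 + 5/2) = (p - 8)/(p + 1)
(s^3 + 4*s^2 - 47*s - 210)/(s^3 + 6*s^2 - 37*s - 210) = (s^2 - s - 42)/(s^2 + s - 42)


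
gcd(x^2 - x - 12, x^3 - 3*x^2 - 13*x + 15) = x + 3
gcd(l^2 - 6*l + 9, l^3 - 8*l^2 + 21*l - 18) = l^2 - 6*l + 9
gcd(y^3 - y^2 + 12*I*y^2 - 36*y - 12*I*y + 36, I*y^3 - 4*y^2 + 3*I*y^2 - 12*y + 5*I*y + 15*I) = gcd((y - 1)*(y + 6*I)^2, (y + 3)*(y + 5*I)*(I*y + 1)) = 1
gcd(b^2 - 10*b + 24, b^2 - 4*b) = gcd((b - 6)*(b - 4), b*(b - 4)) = b - 4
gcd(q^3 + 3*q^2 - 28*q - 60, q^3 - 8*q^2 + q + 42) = q + 2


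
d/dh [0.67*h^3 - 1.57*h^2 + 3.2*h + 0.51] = 2.01*h^2 - 3.14*h + 3.2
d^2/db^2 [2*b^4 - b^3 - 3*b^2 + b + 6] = 24*b^2 - 6*b - 6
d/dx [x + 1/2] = 1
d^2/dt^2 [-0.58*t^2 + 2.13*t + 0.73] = -1.16000000000000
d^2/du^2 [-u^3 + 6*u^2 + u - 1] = 12 - 6*u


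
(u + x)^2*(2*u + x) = 2*u^3 + 5*u^2*x + 4*u*x^2 + x^3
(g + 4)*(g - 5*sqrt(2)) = g^2 - 5*sqrt(2)*g + 4*g - 20*sqrt(2)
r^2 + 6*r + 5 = (r + 1)*(r + 5)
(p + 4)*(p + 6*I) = p^2 + 4*p + 6*I*p + 24*I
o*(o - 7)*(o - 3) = o^3 - 10*o^2 + 21*o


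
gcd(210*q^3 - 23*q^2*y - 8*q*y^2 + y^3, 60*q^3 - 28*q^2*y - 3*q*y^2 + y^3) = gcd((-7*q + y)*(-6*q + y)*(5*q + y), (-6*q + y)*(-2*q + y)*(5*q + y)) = -30*q^2 - q*y + y^2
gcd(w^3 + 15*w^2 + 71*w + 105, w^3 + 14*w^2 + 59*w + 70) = w^2 + 12*w + 35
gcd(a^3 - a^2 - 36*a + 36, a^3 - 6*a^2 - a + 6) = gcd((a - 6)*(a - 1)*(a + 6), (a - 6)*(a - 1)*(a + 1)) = a^2 - 7*a + 6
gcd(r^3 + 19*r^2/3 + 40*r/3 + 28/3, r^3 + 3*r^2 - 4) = r^2 + 4*r + 4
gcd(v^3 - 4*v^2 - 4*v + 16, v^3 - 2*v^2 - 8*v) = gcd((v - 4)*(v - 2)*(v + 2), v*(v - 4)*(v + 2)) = v^2 - 2*v - 8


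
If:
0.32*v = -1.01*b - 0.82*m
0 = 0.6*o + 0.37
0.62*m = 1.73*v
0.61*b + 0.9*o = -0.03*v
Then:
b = 0.93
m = -1.00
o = -0.62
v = -0.36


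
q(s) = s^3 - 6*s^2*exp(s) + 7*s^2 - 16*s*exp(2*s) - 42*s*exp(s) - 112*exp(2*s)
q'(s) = -6*s^2*exp(s) + 3*s^2 - 32*s*exp(2*s) - 54*s*exp(s) + 14*s - 240*exp(2*s) - 42*exp(s)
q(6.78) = -171259088.11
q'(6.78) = -354526770.42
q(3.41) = -158891.57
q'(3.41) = -328661.81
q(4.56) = -1719822.77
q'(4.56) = -3565192.84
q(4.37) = -1159964.65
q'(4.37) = -2404111.72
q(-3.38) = 43.79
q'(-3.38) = -10.75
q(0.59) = -441.04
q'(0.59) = -970.20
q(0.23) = -195.42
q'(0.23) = -457.35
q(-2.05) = 27.33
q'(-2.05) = -13.38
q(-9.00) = -162.01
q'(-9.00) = 116.99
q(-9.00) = -162.01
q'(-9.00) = 116.99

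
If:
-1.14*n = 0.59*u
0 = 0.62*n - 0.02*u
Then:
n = 0.00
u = 0.00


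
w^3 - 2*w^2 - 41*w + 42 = (w - 7)*(w - 1)*(w + 6)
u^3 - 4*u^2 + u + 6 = (u - 3)*(u - 2)*(u + 1)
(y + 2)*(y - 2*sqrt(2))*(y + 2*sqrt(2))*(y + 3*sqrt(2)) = y^4 + 2*y^3 + 3*sqrt(2)*y^3 - 8*y^2 + 6*sqrt(2)*y^2 - 24*sqrt(2)*y - 16*y - 48*sqrt(2)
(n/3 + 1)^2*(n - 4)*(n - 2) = n^4/9 - 19*n^2/9 - 2*n/3 + 8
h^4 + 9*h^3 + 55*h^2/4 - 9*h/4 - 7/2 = (h - 1/2)*(h + 1/2)*(h + 2)*(h + 7)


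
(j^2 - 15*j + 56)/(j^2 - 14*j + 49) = (j - 8)/(j - 7)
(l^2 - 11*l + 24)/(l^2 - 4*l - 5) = (-l^2 + 11*l - 24)/(-l^2 + 4*l + 5)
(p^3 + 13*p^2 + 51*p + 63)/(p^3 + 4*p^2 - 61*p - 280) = (p^2 + 6*p + 9)/(p^2 - 3*p - 40)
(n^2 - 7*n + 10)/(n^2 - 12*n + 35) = (n - 2)/(n - 7)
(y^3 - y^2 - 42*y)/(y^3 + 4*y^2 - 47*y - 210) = y/(y + 5)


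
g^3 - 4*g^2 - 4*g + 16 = (g - 4)*(g - 2)*(g + 2)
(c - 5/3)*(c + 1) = c^2 - 2*c/3 - 5/3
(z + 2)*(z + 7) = z^2 + 9*z + 14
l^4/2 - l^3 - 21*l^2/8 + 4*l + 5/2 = (l/2 + 1)*(l - 5/2)*(l - 2)*(l + 1/2)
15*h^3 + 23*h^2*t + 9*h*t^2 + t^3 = (h + t)*(3*h + t)*(5*h + t)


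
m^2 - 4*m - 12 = (m - 6)*(m + 2)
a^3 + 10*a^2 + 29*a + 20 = (a + 1)*(a + 4)*(a + 5)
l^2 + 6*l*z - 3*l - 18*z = (l - 3)*(l + 6*z)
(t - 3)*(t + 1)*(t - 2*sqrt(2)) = t^3 - 2*sqrt(2)*t^2 - 2*t^2 - 3*t + 4*sqrt(2)*t + 6*sqrt(2)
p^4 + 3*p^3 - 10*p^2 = p^2*(p - 2)*(p + 5)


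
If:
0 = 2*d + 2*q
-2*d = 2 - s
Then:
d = s/2 - 1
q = 1 - s/2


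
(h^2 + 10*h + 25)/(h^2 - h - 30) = (h + 5)/(h - 6)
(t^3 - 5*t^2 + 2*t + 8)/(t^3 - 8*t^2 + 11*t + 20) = (t - 2)/(t - 5)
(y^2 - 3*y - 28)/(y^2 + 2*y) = (y^2 - 3*y - 28)/(y*(y + 2))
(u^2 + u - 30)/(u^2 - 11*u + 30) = (u + 6)/(u - 6)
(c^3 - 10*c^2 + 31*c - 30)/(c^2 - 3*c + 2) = (c^2 - 8*c + 15)/(c - 1)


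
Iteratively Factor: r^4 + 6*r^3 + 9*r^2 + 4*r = (r)*(r^3 + 6*r^2 + 9*r + 4) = r*(r + 4)*(r^2 + 2*r + 1) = r*(r + 1)*(r + 4)*(r + 1)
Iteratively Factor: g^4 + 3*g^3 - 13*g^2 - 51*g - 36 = (g + 3)*(g^3 - 13*g - 12) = (g - 4)*(g + 3)*(g^2 + 4*g + 3) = (g - 4)*(g + 3)^2*(g + 1)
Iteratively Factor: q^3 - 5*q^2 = (q)*(q^2 - 5*q) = q^2*(q - 5)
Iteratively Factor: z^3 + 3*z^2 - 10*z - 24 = (z + 2)*(z^2 + z - 12) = (z - 3)*(z + 2)*(z + 4)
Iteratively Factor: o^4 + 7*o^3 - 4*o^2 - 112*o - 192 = (o + 3)*(o^3 + 4*o^2 - 16*o - 64) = (o + 3)*(o + 4)*(o^2 - 16) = (o + 3)*(o + 4)^2*(o - 4)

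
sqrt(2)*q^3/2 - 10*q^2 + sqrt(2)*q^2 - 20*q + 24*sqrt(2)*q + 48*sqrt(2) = (q - 6*sqrt(2))*(q - 4*sqrt(2))*(sqrt(2)*q/2 + sqrt(2))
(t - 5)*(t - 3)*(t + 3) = t^3 - 5*t^2 - 9*t + 45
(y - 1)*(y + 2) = y^2 + y - 2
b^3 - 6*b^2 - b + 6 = (b - 6)*(b - 1)*(b + 1)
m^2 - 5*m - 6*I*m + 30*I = (m - 5)*(m - 6*I)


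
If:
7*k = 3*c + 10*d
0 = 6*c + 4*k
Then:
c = -2*k/3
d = 9*k/10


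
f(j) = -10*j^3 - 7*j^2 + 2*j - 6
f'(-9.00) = -2302.00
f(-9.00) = 6699.00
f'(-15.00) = -6538.00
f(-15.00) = 32139.00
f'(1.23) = -60.61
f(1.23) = -32.74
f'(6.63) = -1409.53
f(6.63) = -3214.78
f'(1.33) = -69.69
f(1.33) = -39.25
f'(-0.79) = -5.66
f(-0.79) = -7.02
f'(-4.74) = -605.67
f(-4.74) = 892.21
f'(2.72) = -258.03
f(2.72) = -253.59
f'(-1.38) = -35.81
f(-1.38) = 4.19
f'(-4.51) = -545.06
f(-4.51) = 759.94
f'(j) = -30*j^2 - 14*j + 2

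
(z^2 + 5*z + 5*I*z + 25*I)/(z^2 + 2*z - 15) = (z + 5*I)/(z - 3)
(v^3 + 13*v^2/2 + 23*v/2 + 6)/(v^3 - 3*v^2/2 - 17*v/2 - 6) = (v + 4)/(v - 4)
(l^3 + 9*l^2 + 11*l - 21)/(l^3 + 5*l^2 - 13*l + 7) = (l + 3)/(l - 1)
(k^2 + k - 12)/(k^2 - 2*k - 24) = (k - 3)/(k - 6)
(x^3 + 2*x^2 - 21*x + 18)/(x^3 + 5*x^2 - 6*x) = (x - 3)/x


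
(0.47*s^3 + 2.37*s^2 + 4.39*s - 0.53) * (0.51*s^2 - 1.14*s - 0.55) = 0.2397*s^5 + 0.6729*s^4 - 0.7214*s^3 - 6.5784*s^2 - 1.8103*s + 0.2915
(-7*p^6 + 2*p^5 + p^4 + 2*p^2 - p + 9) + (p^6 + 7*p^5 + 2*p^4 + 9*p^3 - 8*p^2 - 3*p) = -6*p^6 + 9*p^5 + 3*p^4 + 9*p^3 - 6*p^2 - 4*p + 9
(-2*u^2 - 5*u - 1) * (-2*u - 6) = 4*u^3 + 22*u^2 + 32*u + 6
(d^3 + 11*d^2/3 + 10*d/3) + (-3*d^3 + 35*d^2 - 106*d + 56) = -2*d^3 + 116*d^2/3 - 308*d/3 + 56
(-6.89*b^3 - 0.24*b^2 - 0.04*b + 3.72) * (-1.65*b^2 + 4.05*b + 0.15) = 11.3685*b^5 - 27.5085*b^4 - 1.9395*b^3 - 6.336*b^2 + 15.06*b + 0.558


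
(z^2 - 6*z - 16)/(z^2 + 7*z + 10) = (z - 8)/(z + 5)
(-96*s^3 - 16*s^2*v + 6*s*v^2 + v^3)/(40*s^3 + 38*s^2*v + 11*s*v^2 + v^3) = (-24*s^2 + 2*s*v + v^2)/(10*s^2 + 7*s*v + v^2)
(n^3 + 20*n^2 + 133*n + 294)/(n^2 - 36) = (n^2 + 14*n + 49)/(n - 6)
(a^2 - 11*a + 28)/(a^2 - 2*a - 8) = (a - 7)/(a + 2)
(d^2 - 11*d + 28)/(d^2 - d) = (d^2 - 11*d + 28)/(d*(d - 1))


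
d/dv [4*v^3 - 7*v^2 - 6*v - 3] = 12*v^2 - 14*v - 6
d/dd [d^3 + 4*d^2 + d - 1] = 3*d^2 + 8*d + 1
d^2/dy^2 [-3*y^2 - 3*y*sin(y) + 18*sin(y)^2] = 3*y*sin(y) - 72*sin(y)^2 - 6*cos(y) + 30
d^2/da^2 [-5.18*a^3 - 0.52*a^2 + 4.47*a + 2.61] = -31.08*a - 1.04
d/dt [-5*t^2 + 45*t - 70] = 45 - 10*t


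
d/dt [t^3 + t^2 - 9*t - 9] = 3*t^2 + 2*t - 9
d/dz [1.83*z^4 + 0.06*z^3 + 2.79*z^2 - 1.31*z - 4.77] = 7.32*z^3 + 0.18*z^2 + 5.58*z - 1.31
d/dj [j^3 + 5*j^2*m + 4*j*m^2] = 3*j^2 + 10*j*m + 4*m^2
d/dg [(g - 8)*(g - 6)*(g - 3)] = 3*g^2 - 34*g + 90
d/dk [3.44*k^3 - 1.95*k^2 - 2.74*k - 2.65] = 10.32*k^2 - 3.9*k - 2.74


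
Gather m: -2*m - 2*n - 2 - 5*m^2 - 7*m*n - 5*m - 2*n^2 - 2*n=-5*m^2 + m*(-7*n - 7) - 2*n^2 - 4*n - 2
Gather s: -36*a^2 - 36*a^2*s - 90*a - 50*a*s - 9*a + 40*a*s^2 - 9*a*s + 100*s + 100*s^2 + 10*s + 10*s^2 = -36*a^2 - 99*a + s^2*(40*a + 110) + s*(-36*a^2 - 59*a + 110)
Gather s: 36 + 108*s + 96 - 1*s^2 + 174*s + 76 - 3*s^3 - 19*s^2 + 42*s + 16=-3*s^3 - 20*s^2 + 324*s + 224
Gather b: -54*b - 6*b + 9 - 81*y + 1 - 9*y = -60*b - 90*y + 10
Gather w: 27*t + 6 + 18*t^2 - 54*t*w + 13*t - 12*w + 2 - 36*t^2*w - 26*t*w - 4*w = 18*t^2 + 40*t + w*(-36*t^2 - 80*t - 16) + 8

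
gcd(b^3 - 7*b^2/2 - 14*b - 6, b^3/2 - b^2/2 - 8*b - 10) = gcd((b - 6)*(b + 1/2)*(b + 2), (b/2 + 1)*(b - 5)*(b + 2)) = b + 2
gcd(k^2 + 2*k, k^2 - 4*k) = k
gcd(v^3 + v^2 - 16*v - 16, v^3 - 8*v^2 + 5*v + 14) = v + 1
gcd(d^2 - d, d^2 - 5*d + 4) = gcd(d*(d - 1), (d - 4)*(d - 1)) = d - 1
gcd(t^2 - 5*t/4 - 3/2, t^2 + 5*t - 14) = t - 2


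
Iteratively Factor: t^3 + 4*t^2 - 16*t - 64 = (t + 4)*(t^2 - 16) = (t - 4)*(t + 4)*(t + 4)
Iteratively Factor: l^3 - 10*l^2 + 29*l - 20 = (l - 4)*(l^2 - 6*l + 5) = (l - 4)*(l - 1)*(l - 5)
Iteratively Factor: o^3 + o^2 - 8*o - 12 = (o - 3)*(o^2 + 4*o + 4) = (o - 3)*(o + 2)*(o + 2)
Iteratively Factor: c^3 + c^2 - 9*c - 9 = (c + 1)*(c^2 - 9) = (c + 1)*(c + 3)*(c - 3)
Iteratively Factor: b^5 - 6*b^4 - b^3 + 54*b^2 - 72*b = (b)*(b^4 - 6*b^3 - b^2 + 54*b - 72) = b*(b - 4)*(b^3 - 2*b^2 - 9*b + 18) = b*(b - 4)*(b - 3)*(b^2 + b - 6) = b*(b - 4)*(b - 3)*(b + 3)*(b - 2)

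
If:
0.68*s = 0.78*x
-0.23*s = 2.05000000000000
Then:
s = -8.91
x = -7.77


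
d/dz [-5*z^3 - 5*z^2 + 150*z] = -15*z^2 - 10*z + 150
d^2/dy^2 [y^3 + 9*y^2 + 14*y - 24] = 6*y + 18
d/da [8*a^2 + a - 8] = 16*a + 1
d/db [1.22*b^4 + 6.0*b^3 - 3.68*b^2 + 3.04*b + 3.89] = 4.88*b^3 + 18.0*b^2 - 7.36*b + 3.04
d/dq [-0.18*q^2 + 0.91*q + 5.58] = 0.91 - 0.36*q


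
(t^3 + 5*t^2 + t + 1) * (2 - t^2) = -t^5 - 5*t^4 + t^3 + 9*t^2 + 2*t + 2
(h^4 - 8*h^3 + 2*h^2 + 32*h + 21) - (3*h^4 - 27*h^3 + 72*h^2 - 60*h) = -2*h^4 + 19*h^3 - 70*h^2 + 92*h + 21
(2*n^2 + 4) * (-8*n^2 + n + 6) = -16*n^4 + 2*n^3 - 20*n^2 + 4*n + 24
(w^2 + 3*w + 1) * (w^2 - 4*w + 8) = w^4 - w^3 - 3*w^2 + 20*w + 8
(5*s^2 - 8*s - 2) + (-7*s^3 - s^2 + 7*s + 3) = -7*s^3 + 4*s^2 - s + 1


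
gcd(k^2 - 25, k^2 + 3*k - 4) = 1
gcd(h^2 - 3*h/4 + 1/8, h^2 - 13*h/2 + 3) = h - 1/2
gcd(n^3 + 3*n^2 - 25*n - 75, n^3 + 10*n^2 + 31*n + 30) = n^2 + 8*n + 15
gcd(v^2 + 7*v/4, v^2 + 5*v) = v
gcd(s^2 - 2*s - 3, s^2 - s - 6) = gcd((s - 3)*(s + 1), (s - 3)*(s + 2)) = s - 3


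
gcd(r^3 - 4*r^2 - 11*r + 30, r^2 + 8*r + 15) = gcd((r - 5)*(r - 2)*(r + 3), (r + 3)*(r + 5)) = r + 3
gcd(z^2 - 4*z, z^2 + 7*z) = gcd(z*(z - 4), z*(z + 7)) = z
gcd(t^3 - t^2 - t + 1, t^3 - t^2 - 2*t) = t + 1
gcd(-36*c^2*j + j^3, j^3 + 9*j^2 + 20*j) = j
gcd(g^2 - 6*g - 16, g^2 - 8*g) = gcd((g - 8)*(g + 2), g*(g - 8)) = g - 8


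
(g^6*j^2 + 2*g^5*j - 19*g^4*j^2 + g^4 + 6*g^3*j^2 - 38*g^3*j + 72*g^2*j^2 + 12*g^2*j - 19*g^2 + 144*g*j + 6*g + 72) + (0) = g^6*j^2 + 2*g^5*j - 19*g^4*j^2 + g^4 + 6*g^3*j^2 - 38*g^3*j + 72*g^2*j^2 + 12*g^2*j - 19*g^2 + 144*g*j + 6*g + 72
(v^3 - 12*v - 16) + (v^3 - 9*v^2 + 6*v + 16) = 2*v^3 - 9*v^2 - 6*v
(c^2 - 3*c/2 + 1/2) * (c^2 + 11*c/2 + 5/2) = c^4 + 4*c^3 - 21*c^2/4 - c + 5/4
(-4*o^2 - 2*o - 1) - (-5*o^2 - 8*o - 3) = o^2 + 6*o + 2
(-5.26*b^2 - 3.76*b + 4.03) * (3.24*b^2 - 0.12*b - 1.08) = -17.0424*b^4 - 11.5512*b^3 + 19.1892*b^2 + 3.5772*b - 4.3524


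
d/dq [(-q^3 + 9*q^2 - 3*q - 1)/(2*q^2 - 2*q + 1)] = (-2*q^4 + 4*q^3 - 15*q^2 + 22*q - 5)/(4*q^4 - 8*q^3 + 8*q^2 - 4*q + 1)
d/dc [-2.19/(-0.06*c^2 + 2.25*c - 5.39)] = (4.9275 - 0.2628*c)/(0.06*c^2 - 2.25*c + 5.39)^2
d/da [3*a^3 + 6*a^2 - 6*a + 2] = 9*a^2 + 12*a - 6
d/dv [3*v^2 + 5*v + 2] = 6*v + 5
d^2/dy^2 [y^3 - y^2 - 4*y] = 6*y - 2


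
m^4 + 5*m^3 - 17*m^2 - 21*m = m*(m - 3)*(m + 1)*(m + 7)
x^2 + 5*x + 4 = (x + 1)*(x + 4)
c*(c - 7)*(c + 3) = c^3 - 4*c^2 - 21*c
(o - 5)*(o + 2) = o^2 - 3*o - 10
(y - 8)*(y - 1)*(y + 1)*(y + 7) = y^4 - y^3 - 57*y^2 + y + 56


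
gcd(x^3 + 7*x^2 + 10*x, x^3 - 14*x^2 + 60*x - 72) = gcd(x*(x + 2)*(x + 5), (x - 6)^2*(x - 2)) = 1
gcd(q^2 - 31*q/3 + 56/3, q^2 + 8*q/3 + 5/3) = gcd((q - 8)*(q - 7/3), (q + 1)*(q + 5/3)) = 1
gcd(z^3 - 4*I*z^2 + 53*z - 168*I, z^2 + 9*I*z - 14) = z + 7*I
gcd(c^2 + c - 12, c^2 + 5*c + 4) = c + 4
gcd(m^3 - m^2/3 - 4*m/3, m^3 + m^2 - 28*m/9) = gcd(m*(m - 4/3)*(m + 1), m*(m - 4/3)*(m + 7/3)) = m^2 - 4*m/3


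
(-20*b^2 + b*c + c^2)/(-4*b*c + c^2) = (5*b + c)/c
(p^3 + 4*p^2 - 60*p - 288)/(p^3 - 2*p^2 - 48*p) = (p + 6)/p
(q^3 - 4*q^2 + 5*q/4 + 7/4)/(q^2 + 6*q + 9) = (4*q^3 - 16*q^2 + 5*q + 7)/(4*(q^2 + 6*q + 9))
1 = 1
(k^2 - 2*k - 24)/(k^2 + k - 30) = (k^2 - 2*k - 24)/(k^2 + k - 30)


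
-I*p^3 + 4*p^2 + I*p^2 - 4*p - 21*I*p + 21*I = (p - 3*I)*(p + 7*I)*(-I*p + I)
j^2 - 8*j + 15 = (j - 5)*(j - 3)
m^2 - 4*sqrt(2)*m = m*(m - 4*sqrt(2))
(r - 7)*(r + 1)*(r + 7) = r^3 + r^2 - 49*r - 49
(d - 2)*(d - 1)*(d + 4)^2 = d^4 + 5*d^3 - 6*d^2 - 32*d + 32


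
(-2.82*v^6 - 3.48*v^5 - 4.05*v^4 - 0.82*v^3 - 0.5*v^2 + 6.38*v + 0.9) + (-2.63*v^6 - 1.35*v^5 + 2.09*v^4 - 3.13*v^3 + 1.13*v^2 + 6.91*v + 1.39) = -5.45*v^6 - 4.83*v^5 - 1.96*v^4 - 3.95*v^3 + 0.63*v^2 + 13.29*v + 2.29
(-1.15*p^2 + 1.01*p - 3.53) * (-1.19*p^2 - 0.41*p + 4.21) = 1.3685*p^4 - 0.7304*p^3 - 1.0549*p^2 + 5.6994*p - 14.8613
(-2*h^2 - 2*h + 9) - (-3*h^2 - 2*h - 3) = h^2 + 12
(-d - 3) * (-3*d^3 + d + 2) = 3*d^4 + 9*d^3 - d^2 - 5*d - 6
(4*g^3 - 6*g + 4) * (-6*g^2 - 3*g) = -24*g^5 - 12*g^4 + 36*g^3 - 6*g^2 - 12*g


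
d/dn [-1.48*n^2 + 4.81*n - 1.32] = 4.81 - 2.96*n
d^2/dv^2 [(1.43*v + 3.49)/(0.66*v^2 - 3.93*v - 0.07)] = ((6.633 - 5.6628*v)*(-0.66*v^2 + 3.93*v + 0.07) - (1.32*v - 3.93)*(1.43*v + 3.49)*(2.64*v - 7.86))/(-0.66*v^2 + 3.93*v + 0.07)^3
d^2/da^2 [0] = 0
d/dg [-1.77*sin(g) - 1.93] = -1.77*cos(g)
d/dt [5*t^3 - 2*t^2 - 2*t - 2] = 15*t^2 - 4*t - 2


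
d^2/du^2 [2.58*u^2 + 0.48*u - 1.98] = 5.16000000000000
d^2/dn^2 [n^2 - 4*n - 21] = 2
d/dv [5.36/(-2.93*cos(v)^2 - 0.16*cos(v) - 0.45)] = -(31.4096*cos(v) + 0.8576)*sin(v)/(2.93*cos(v)^2 + 0.16*cos(v) + 0.45)^2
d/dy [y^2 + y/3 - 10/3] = 2*y + 1/3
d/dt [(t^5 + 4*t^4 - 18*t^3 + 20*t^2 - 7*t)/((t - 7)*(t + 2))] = (3*t^6 - 12*t^5 - 148*t^4 - 44*t^3 + 663*t^2 - 560*t + 98)/(t^4 - 10*t^3 - 3*t^2 + 140*t + 196)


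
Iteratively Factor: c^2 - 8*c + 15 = (c - 3)*(c - 5)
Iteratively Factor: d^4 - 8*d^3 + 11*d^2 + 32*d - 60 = (d - 3)*(d^3 - 5*d^2 - 4*d + 20) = (d - 3)*(d + 2)*(d^2 - 7*d + 10) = (d - 5)*(d - 3)*(d + 2)*(d - 2)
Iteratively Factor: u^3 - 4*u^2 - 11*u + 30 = (u - 5)*(u^2 + u - 6) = (u - 5)*(u - 2)*(u + 3)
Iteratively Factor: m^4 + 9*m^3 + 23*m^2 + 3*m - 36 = (m + 4)*(m^3 + 5*m^2 + 3*m - 9) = (m + 3)*(m + 4)*(m^2 + 2*m - 3) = (m - 1)*(m + 3)*(m + 4)*(m + 3)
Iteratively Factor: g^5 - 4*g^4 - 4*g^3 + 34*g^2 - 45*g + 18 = (g - 1)*(g^4 - 3*g^3 - 7*g^2 + 27*g - 18) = (g - 2)*(g - 1)*(g^3 - g^2 - 9*g + 9) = (g - 3)*(g - 2)*(g - 1)*(g^2 + 2*g - 3) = (g - 3)*(g - 2)*(g - 1)^2*(g + 3)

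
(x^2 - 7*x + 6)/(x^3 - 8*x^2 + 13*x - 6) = 1/(x - 1)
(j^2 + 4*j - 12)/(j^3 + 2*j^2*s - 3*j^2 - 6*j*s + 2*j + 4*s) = (j + 6)/(j^2 + 2*j*s - j - 2*s)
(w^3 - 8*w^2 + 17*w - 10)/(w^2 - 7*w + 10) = w - 1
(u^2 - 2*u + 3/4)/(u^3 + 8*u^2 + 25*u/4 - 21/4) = (2*u - 3)/(2*u^2 + 17*u + 21)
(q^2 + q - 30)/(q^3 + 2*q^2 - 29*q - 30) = 1/(q + 1)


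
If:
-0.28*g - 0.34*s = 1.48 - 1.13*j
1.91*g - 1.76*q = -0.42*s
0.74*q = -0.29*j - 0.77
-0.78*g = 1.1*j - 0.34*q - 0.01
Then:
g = 2.36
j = -1.77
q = -0.35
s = -12.18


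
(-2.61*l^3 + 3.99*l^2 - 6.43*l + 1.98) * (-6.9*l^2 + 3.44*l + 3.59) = 18.009*l^5 - 36.5094*l^4 + 48.7227*l^3 - 21.4571*l^2 - 16.2725*l + 7.1082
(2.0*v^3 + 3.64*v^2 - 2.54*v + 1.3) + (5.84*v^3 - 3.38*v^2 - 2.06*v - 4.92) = 7.84*v^3 + 0.26*v^2 - 4.6*v - 3.62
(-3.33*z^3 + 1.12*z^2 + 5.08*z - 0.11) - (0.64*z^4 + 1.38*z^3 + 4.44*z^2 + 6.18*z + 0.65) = -0.64*z^4 - 4.71*z^3 - 3.32*z^2 - 1.1*z - 0.76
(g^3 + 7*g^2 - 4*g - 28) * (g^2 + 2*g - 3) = g^5 + 9*g^4 + 7*g^3 - 57*g^2 - 44*g + 84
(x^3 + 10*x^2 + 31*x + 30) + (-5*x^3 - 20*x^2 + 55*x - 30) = -4*x^3 - 10*x^2 + 86*x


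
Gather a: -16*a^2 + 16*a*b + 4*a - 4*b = -16*a^2 + a*(16*b + 4) - 4*b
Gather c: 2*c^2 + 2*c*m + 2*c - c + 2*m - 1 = 2*c^2 + c*(2*m + 1) + 2*m - 1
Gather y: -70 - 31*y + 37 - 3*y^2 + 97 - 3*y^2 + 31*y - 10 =54 - 6*y^2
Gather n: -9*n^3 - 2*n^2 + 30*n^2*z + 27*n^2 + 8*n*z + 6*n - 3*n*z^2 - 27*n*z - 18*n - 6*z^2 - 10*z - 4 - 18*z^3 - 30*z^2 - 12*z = -9*n^3 + n^2*(30*z + 25) + n*(-3*z^2 - 19*z - 12) - 18*z^3 - 36*z^2 - 22*z - 4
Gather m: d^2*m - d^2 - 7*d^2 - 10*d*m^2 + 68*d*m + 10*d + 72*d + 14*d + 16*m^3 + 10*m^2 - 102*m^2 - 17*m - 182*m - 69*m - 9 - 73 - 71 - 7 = -8*d^2 + 96*d + 16*m^3 + m^2*(-10*d - 92) + m*(d^2 + 68*d - 268) - 160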